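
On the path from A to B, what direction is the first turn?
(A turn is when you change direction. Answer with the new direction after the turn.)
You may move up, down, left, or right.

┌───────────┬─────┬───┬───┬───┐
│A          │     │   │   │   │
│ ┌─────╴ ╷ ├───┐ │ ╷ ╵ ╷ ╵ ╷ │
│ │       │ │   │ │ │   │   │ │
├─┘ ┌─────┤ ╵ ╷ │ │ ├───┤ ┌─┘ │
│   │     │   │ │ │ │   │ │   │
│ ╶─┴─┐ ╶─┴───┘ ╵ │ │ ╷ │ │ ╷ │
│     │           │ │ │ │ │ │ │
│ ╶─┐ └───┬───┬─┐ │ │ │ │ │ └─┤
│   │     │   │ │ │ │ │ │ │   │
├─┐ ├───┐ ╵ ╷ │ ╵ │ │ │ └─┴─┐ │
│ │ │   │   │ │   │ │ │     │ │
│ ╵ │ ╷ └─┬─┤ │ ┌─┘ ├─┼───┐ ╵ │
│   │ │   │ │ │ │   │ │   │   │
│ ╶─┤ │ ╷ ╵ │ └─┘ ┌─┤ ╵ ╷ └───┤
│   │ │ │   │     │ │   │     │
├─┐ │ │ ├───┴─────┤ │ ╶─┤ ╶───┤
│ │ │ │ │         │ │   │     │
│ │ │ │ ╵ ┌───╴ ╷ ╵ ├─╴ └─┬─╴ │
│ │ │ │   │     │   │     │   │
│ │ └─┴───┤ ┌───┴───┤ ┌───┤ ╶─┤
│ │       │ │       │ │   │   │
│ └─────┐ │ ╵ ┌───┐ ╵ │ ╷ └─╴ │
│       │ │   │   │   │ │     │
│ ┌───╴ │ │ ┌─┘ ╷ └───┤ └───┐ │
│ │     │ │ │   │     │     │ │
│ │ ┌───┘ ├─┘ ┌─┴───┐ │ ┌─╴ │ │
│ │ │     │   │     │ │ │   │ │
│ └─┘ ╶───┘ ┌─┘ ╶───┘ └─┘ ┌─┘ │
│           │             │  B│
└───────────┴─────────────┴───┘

Directions: right, right, right, right, down, left, left, left, down, left, down, down, right, down, down, left, down, right, down, down, down, right, right, right, down, down, down, left, left, down, right, right, right, up, right, up, right, up, right, down, right, right, down, down, right, right, up, right, up, left, left, up, up, right, down, right, right, down, down, down
First turn direction: down

Solution:

┌───────────┬─────┬───┬───┬───┐
│A → → → ↓  │     │   │   │   │
│ ┌─────╴ ╷ ├───┐ │ ╷ ╵ ╷ ╵ ╷ │
│ │↓ ← ← ↲│ │   │ │ │   │   │ │
├─┘ ┌─────┤ ╵ ╷ │ │ ├───┤ ┌─┘ │
│↓ ↲│     │   │ │ │ │   │ │   │
│ ╶─┴─┐ ╶─┴───┘ ╵ │ │ ╷ │ │ ╷ │
│↓    │           │ │ │ │ │ │ │
│ ╶─┐ └───┬───┬─┐ │ │ │ │ │ └─┤
│↳ ↓│     │   │ │ │ │ │ │ │   │
├─┐ ├───┐ ╵ ╷ │ ╵ │ │ │ └─┴─┐ │
│ │↓│   │   │ │   │ │ │     │ │
│ ╵ │ ╷ └─┬─┤ │ ┌─┘ ├─┼───┐ ╵ │
│↓ ↲│ │   │ │ │ │   │ │   │   │
│ ╶─┤ │ ╷ ╵ │ └─┘ ┌─┤ ╵ ╷ └───┤
│↳ ↓│ │ │   │     │ │   │     │
├─┐ │ │ ├───┴─────┤ │ ╶─┤ ╶───┤
│ │↓│ │ │         │ │   │     │
│ │ │ │ ╵ ┌───╴ ╷ ╵ ├─╴ └─┬─╴ │
│ │↓│ │   │     │   │     │   │
│ │ └─┴───┤ ┌───┴───┤ ┌───┤ ╶─┤
│ │↳ → → ↓│ │       │ │↱ ↓│   │
│ └─────┐ │ ╵ ┌───┐ ╵ │ ╷ └─╴ │
│       │↓│   │↱ ↓│   │↑│↳ → ↓│
│ ┌───╴ │ │ ┌─┘ ╷ └───┤ └───┐ │
│ │     │↓│ │↱ ↑│↳ → ↓│↑ ← ↰│↓│
│ │ ┌───┘ ├─┘ ┌─┴───┐ │ ┌─╴ │ │
│ │ │↓ ← ↲│↱ ↑│     │↓│ │↱ ↑│↓│
│ └─┘ ╶───┘ ┌─┘ ╶───┘ └─┘ ┌─┘ │
│    ↳ → → ↑│        ↳ → ↑│  B│
└───────────┴─────────────┴───┘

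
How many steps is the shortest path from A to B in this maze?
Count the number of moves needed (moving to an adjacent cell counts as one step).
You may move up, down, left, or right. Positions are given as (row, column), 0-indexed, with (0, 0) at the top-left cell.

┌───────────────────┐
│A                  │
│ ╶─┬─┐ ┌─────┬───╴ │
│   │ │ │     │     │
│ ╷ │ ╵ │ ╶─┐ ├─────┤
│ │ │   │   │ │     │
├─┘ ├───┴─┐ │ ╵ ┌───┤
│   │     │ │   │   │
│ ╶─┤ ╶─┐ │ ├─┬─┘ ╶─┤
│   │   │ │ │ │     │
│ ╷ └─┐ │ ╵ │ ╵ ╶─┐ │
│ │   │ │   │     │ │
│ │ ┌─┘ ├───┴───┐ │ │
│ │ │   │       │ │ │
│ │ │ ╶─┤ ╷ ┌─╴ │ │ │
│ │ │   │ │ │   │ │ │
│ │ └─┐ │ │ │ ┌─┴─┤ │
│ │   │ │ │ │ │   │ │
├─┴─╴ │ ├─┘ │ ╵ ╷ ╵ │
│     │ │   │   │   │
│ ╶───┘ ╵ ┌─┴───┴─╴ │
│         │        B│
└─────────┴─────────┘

Using BFS to find shortest path:
Start: (0, 0), End: (10, 9)
Path found:
(0,0) → (1,0) → (1,1) → (2,1) → (3,1) → (3,0) → (4,0) → (4,1) → (5,1) → (6,1) → (7,1) → (8,1) → (8,2) → (9,2) → (9,1) → (9,0) → (10,0) → (10,1) → (10,2) → (10,3) → (10,4) → (9,4) → (9,5) → (8,5) → (7,5) → (6,5) → (6,6) → (6,7) → (7,7) → (7,6) → (8,6) → (9,6) → (9,7) → (8,7) → (8,8) → (9,8) → (9,9) → (10,9)
Number of steps: 37

Solution:

┌───────────────────┐
│A                  │
│ ╶─┬─┐ ┌─────┬───╴ │
│↳ ↓│ │ │     │     │
│ ╷ │ ╵ │ ╶─┐ ├─────┤
│ │↓│   │   │ │     │
├─┘ ├───┴─┐ │ ╵ ┌───┤
│↓ ↲│     │ │   │   │
│ ╶─┤ ╶─┐ │ ├─┬─┘ ╶─┤
│↳ ↓│   │ │ │ │     │
│ ╷ └─┐ │ ╵ │ ╵ ╶─┐ │
│ │↓  │ │   │     │ │
│ │ ┌─┘ ├───┴───┐ │ │
│ │↓│   │  ↱ → ↓│ │ │
│ │ │ ╶─┤ ╷ ┌─╴ │ │ │
│ │↓│   │ │↑│↓ ↲│ │ │
│ │ └─┐ │ │ │ ┌─┴─┤ │
│ │↳ ↓│ │ │↑│↓│↱ ↓│ │
├─┴─╴ │ ├─┘ │ ╵ ╷ ╵ │
│↓ ← ↲│ │↱ ↑│↳ ↑│↳ ↓│
│ ╶───┘ ╵ ┌─┴───┴─╴ │
│↳ → → → ↑│        B│
└─────────┴─────────┘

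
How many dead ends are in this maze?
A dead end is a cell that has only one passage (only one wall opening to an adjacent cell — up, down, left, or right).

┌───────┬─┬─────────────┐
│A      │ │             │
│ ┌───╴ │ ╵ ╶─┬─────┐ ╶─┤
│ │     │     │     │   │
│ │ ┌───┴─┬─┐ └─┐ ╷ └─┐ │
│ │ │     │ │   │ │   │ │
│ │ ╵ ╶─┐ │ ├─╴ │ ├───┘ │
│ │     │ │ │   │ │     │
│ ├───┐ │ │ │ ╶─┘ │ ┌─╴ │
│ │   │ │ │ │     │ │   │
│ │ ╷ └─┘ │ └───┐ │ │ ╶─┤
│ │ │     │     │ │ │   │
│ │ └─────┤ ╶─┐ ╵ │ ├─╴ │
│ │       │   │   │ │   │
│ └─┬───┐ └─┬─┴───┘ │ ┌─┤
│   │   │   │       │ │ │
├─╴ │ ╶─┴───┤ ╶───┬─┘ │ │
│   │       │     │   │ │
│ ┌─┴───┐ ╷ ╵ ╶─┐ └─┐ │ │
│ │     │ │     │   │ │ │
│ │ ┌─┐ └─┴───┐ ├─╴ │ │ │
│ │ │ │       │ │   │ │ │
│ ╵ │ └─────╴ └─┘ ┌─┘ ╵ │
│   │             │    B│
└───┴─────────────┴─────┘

Checking each cell for number of passages:

Dead ends found at positions:
  (0, 4)
  (0, 11)
  (1, 7)
  (2, 5)
  (2, 10)
  (4, 3)
  (6, 6)
  (7, 3)
  (7, 5)
  (7, 11)
  (8, 9)
  (9, 4)
  (10, 2)
  (10, 7)
  (11, 9)
Total dead ends: 15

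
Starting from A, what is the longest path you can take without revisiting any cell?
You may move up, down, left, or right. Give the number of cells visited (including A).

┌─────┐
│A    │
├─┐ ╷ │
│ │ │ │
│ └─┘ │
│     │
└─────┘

Finding longest simple path using DFS:
Start: (0, 0)
Longest path visits 8 cells
Path: A → right → right → down → down → left → left → up

Solution:

┌─────┐
│A → ↓│
├─┐ ╷ │
│B│ │↓│
│ └─┘ │
│↑ ← ↲│
└─────┘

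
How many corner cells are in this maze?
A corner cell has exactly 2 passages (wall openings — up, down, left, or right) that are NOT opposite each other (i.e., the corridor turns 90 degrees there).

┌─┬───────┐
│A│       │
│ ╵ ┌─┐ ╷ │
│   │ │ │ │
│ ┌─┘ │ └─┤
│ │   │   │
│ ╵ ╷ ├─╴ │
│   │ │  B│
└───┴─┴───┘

Counting corner cells (2 non-opposite passages):
Total corners: 9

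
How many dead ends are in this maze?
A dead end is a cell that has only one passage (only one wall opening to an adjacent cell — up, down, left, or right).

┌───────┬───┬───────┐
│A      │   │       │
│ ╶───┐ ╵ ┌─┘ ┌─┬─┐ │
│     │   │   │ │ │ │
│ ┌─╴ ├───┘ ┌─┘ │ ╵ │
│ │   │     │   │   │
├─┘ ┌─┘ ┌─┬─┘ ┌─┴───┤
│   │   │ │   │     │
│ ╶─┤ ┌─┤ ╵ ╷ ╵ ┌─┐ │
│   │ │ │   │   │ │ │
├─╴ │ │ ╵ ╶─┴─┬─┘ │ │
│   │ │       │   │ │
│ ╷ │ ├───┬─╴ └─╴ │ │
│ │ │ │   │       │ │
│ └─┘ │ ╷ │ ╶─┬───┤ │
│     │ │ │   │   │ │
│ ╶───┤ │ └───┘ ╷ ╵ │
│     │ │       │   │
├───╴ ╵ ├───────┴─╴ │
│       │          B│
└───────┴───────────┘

Checking each cell for number of passages:

Dead ends found at positions:
  (0, 5)
  (1, 7)
  (1, 8)
  (2, 0)
  (3, 4)
  (4, 3)
  (4, 8)
  (5, 7)
  (6, 1)
  (7, 6)
  (9, 0)
  (9, 4)
Total dead ends: 12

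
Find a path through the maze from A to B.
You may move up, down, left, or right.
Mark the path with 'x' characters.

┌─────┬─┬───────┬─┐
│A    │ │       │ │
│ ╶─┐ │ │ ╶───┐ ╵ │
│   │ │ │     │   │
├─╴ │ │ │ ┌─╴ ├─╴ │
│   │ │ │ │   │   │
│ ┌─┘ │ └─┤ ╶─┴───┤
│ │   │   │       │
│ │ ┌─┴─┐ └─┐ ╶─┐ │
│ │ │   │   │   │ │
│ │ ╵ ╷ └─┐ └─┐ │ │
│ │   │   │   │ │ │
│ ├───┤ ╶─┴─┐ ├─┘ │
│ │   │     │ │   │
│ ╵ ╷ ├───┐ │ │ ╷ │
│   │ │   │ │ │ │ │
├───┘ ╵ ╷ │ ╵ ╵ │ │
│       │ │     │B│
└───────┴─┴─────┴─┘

Finding the shortest path through the maze:
Path length: 24 steps
Directions: right → right → down → down → down → left → down → down → right → up → right → down → down → right → right → down → down → right → right → up → up → right → down → down

Solution:

┌─────┬─┬───────┬─┐
│A x x│ │       │ │
│ ╶─┐ │ │ ╶───┐ ╵ │
│   │x│ │     │   │
├─╴ │ │ │ ┌─╴ ├─╴ │
│   │x│ │ │   │   │
│ ┌─┘ │ └─┤ ╶─┴───┤
│ │x x│   │       │
│ │ ┌─┴─┐ └─┐ ╶─┐ │
│ │x│x x│   │   │ │
│ │ ╵ ╷ └─┐ └─┐ │ │
│ │x x│x  │   │ │ │
│ ├───┤ ╶─┴─┐ ├─┘ │
│ │   │x x x│ │x x│
│ ╵ ╷ ├───┐ │ │ ╷ │
│   │ │   │x│ │x│x│
├───┘ ╵ ╷ │ ╵ ╵ │ │
│       │ │x x x│B│
└───────┴─┴─────┴─┘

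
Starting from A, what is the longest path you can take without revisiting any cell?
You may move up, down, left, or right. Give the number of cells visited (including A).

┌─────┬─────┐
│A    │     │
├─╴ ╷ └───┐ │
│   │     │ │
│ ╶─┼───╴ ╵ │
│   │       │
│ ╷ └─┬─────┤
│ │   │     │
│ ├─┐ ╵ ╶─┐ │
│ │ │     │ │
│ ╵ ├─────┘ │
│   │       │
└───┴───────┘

Finding longest simple path using DFS:
Start: (0, 0)
Longest path visits 18 cells
Path: A → right → down → left → down → right → down → right → down → right → up → right → right → down → down → left → left → left

Solution:

┌─────┬─────┐
│A ↓  │     │
├─╴ ╷ └───┐ │
│↓ ↲│     │ │
│ ╶─┼───╴ ╵ │
│↳ ↓│       │
│ ╷ └─┬─────┤
│ │↳ ↓│↱ → ↓│
│ ├─┐ ╵ ╶─┐ │
│ │ │↳ ↑  │↓│
│ ╵ ├─────┘ │
│   │B ← ← ↲│
└───┴───────┘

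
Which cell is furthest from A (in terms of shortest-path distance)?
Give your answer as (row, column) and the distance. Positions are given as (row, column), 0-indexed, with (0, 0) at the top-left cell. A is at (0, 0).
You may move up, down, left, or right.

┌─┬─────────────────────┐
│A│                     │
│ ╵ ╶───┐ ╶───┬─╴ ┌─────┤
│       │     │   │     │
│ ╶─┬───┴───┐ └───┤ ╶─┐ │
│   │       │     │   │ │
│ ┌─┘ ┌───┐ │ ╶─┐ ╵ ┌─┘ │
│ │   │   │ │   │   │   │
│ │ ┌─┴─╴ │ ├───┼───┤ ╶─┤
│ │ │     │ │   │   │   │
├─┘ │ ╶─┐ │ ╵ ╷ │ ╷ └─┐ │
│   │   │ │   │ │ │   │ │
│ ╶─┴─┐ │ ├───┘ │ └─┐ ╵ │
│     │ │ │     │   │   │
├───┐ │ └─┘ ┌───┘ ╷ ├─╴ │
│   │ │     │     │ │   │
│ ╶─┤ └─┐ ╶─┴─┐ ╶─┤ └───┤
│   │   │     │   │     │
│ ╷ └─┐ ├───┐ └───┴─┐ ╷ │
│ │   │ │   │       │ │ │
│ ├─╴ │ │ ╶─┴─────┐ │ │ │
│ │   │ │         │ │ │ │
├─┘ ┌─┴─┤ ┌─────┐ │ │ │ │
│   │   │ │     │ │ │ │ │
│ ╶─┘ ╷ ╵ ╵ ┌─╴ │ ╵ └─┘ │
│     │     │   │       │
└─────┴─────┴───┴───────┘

Computing BFS distances from A to all cells:
Furthest cell: (10, 3)
Distance: 81 steps

Path from A to the furthest cell:

┌─┬─────────────────────┐
│A│↱ → → ↓              │
│ ╵ ╶───┐ ╶───┬─╴ ┌─────┤
│↳ ↑    │↳ → ↓│   │↱ → ↓│
│ ╶─┬───┴───┐ └───┤ ╶─┐ │
│   │↓ ← ← ↰│↳ → ↓│↑  │↓│
│ ┌─┘ ┌───┐ │ ╶─┐ ╵ ┌─┘ │
│ │↓ ↲│   │↑│   │↳ ↑│↓ ↲│
│ │ ┌─┴─╴ │ ├───┼───┤ ╶─┤
│ │↓│     │↑│↓ ↰│↓ ↰│↳ ↓│
├─┘ │ ╶─┐ │ ╵ ╷ │ ╷ └─┐ │
│↓ ↲│   │ │↑ ↲│↑│↓│↑ ↰│↓│
│ ╶─┴─┐ │ ├───┘ │ └─┐ ╵ │
│↳ → ↓│ │ │↱ → ↑│↳ ↓│↑ ↲│
├───┐ │ └─┘ ┌───┘ ╷ ├─╴ │
│   │↓│  ↱ ↑│     │↓│   │
│ ╶─┤ └─┐ ╶─┴─┐ ╶─┤ └───┤
│   │↳ ↓│↑ ← ↰│   │↳ → ↓│
│ ╷ └─┐ ├───┐ └───┴─┐ ╷ │
│ │   │↓│   │↑ ← ← ↰│ │↓│
│ ├─╴ │ │ ╶─┴─────┐ │ │ │
│ │   │B│         │↑│ │↓│
├─┘ ┌─┴─┤ ┌─────┐ │ │ │ │
│   │   │ │     │ │↑│ │↓│
│ ╶─┘ ╷ ╵ ╵ ┌─╴ │ ╵ └─┘ │
│     │     │   │  ↑ ← ↲│
└─────┴─────┴───┴───────┘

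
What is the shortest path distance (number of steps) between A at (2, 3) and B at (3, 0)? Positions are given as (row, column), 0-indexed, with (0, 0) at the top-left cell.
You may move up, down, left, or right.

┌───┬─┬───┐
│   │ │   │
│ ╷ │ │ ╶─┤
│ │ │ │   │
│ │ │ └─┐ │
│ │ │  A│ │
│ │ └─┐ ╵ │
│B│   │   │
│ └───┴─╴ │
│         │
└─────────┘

Finding path from (2, 3) to (3, 0):
Path: (2,3) → (3,3) → (3,4) → (4,4) → (4,3) → (4,2) → (4,1) → (4,0) → (3,0)
Distance: 8 steps

Solution:

┌───┬─┬───┐
│   │ │   │
│ ╷ │ │ ╶─┤
│ │ │ │   │
│ │ │ └─┐ │
│ │ │  A│ │
│ │ └─┐ ╵ │
│B│   │↳ ↓│
│ └───┴─╴ │
│↑ ← ← ← ↲│
└─────────┘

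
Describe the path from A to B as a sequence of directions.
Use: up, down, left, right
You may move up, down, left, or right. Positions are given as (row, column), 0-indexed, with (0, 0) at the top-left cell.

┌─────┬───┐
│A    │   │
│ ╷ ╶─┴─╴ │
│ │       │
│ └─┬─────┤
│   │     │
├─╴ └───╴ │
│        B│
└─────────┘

Finding the path and converting it to directions:
Path through cells: (0,0) → (1,0) → (2,0) → (2,1) → (3,1) → (3,2) → (3,3) → (3,4)
Directions: down, down, right, down, right, right, right

Solution:

┌─────┬───┐
│A    │   │
│ ╷ ╶─┴─╴ │
│↓│       │
│ └─┬─────┤
│↳ ↓│     │
├─╴ └───╴ │
│  ↳ → → B│
└─────────┘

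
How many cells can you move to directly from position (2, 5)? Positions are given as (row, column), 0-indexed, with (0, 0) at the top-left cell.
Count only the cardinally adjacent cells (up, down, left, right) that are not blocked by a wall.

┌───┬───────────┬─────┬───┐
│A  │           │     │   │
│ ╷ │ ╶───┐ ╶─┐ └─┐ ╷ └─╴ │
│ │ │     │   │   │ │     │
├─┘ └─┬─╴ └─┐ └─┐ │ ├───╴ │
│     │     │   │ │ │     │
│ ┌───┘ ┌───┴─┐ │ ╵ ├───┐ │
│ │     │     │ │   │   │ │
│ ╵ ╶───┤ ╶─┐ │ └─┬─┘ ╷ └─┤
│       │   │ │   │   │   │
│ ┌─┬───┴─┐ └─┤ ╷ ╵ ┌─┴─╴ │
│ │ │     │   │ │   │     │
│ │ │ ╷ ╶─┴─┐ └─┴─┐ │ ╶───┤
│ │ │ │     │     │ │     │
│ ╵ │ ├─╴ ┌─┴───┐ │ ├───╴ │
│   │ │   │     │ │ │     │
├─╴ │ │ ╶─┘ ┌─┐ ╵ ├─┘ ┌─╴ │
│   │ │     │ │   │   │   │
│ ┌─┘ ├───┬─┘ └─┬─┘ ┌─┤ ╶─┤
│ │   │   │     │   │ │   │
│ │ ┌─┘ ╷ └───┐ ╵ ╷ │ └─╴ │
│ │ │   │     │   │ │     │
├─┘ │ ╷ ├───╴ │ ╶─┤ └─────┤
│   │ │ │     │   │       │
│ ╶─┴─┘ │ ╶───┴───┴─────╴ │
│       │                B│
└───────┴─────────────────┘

Checking passable neighbors of (2, 5):
Neighbors: (2, 4)
Count: 1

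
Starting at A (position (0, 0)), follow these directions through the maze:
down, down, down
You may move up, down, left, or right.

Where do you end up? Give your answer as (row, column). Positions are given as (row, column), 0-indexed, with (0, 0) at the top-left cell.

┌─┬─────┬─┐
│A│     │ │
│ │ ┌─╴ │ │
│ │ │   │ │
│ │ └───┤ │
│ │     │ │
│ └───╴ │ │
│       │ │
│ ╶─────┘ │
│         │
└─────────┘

Following directions step by step:
Start: (0, 0)
  down: (0, 0) → (1, 0)
  down: (1, 0) → (2, 0)
  down: (2, 0) → (3, 0)
Final position: (3, 0)

Path taken:

┌─┬─────┬─┐
│A│     │ │
│ │ ┌─╴ │ │
│↓│ │   │ │
│ │ └───┤ │
│↓│     │ │
│ └───╴ │ │
│B      │ │
│ ╶─────┘ │
│         │
└─────────┘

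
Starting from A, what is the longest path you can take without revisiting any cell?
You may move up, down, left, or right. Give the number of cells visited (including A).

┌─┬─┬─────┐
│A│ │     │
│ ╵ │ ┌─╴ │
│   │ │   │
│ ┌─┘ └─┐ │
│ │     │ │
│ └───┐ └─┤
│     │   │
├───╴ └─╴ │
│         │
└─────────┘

Finding longest simple path using DFS:
Start: (0, 0)
Longest path visits 19 cells
Path: A → down → down → down → right → right → down → right → right → up → left → up → left → up → up → right → right → down → down

Solution:

┌─┬─┬─────┐
│A│ │↱ → ↓│
│ ╵ │ ┌─╴ │
│↓  │↑│  ↓│
│ ┌─┘ └─┐ │
│↓│  ↑ ↰│B│
│ └───┐ └─┤
│↳ → ↓│↑ ↰│
├───╴ └─╴ │
│    ↳ → ↑│
└─────────┘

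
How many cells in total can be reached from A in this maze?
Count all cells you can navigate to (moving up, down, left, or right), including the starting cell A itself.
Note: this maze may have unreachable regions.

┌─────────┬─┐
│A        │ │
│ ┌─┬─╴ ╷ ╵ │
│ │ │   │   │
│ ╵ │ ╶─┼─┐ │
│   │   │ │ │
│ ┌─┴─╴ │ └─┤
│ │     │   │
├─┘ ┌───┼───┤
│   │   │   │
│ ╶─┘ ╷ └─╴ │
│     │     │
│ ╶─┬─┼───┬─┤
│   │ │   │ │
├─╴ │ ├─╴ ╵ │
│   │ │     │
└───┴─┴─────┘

Using BFS/flood-fill to find all reachable cells from A:
Maze size: 8 × 6 = 48 total cells
11 cell(s) are walled off and cannot be reached from A.
Reachable cells: 37

Reachable region (· marks reachable cells):

┌─────────┬─┐
│A · · · ·│·│
│ ┌─┬─╴ ╷ ╵ │
│·│·│· ·│· ·│
│ ╵ │ ╶─┼─┐ │
│· ·│· ·│ │·│
│ ┌─┴─╴ │ └─┤
│·│· · ·│   │
├─┘ ┌───┼───┤
│· ·│· ·│· ·│
│ ╶─┘ ╷ └─╴ │
│· · ·│· · ·│
│ ╶─┬─┼───┬─┤
│· ·│ │   │ │
├─╴ │ ├─╴ ╵ │
│· ·│ │     │
└───┴─┴─────┘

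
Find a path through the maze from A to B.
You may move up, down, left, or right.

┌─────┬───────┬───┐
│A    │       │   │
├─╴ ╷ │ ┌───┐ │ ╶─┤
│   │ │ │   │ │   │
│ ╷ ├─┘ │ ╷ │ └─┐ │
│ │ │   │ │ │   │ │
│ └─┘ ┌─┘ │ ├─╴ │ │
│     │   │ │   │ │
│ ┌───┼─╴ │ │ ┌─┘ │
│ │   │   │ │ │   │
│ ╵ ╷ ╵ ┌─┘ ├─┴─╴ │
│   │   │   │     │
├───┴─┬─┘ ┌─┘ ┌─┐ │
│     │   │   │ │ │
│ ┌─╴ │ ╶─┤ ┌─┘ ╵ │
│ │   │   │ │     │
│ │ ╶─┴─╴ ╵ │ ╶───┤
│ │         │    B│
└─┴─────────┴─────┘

Finding the shortest path through the maze:
Path length: 42 steps
Directions: right → down → left → down → down → down → down → right → up → right → down → right → up → right → up → up → up → right → down → down → down → down → left → down → left → down → right → down → right → up → up → right → up → right → right → down → down → left → left → down → right → right

Solution:

┌─────┬───────┬───┐
│A ↓  │       │   │
├─╴ ╷ │ ┌───┐ │ ╶─┤
│↓ ↲│ │ │↱ ↓│ │   │
│ ╷ ├─┘ │ ╷ │ └─┐ │
│↓│ │   │↑│↓│   │ │
│ └─┘ ┌─┘ │ ├─╴ │ │
│↓    │  ↑│↓│   │ │
│ ┌───┼─╴ │ │ ┌─┘ │
│↓│↱ ↓│↱ ↑│↓│ │   │
│ ╵ ╷ ╵ ┌─┘ ├─┴─╴ │
│↳ ↑│↳ ↑│↓ ↲│↱ → ↓│
├───┴─┬─┘ ┌─┘ ┌─┐ │
│     │↓ ↲│↱ ↑│ │↓│
│ ┌─╴ │ ╶─┤ ┌─┘ ╵ │
│ │   │↳ ↓│↑│↓ ← ↲│
│ │ ╶─┴─╴ ╵ │ ╶───┤
│ │      ↳ ↑│↳ → B│
└─┴─────────┴─────┘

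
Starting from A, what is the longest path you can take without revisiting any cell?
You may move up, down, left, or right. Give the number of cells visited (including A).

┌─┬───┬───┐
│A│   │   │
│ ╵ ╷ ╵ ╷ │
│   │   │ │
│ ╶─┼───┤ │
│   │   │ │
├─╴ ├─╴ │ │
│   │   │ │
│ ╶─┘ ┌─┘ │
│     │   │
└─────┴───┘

Finding longest simple path using DFS:
Start: (0, 0)
Longest path visits 14 cells
Path: A → down → right → up → right → down → right → up → right → down → down → down → down → left

Solution:

┌─┬───┬───┐
│A│↱ ↓│↱ ↓│
│ ╵ ╷ ╵ ╷ │
│↳ ↑│↳ ↑│↓│
│ ╶─┼───┤ │
│   │   │↓│
├─╴ ├─╴ │ │
│   │   │↓│
│ ╶─┘ ┌─┘ │
│     │B ↲│
└─────┴───┘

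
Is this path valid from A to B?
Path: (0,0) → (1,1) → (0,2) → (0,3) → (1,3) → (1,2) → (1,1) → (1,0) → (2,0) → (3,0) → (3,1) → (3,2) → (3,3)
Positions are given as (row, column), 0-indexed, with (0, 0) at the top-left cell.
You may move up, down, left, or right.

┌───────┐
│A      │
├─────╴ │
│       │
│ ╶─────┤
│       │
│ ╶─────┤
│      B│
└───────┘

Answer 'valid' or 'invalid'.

Checking path validity:
Result: Invalid move at step 1: cannot move from (0, 0) to (1, 1).

invalid

Correct solution:

┌───────┐
│A → → ↓│
├─────╴ │
│↓ ← ← ↲│
│ ╶─────┤
│↓      │
│ ╶─────┤
│↳ → → B│
└───────┘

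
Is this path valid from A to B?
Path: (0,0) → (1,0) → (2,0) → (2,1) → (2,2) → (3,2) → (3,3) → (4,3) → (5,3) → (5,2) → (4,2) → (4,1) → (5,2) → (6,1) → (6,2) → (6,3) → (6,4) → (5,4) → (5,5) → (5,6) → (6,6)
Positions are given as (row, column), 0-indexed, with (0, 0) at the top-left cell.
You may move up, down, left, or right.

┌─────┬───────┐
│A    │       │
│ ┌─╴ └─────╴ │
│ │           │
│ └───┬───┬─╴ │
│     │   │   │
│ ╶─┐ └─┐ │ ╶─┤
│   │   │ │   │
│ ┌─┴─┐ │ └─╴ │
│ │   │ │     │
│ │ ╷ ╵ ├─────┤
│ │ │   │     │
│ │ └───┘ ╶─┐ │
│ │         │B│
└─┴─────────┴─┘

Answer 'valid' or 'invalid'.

Checking path validity:
Result: Invalid move at step 12: cannot move from (4, 1) to (5, 2).

invalid

Correct solution:

┌─────┬───────┐
│A    │       │
│ ┌─╴ └─────╴ │
│↓│           │
│ └───┬───┬─╴ │
│↳ → ↓│   │   │
│ ╶─┐ └─┐ │ ╶─┤
│   │↳ ↓│ │   │
│ ┌─┴─┐ │ └─╴ │
│ │↓ ↰│↓│     │
│ │ ╷ ╵ ├─────┤
│ │↓│↑ ↲│↱ → ↓│
│ │ └───┘ ╶─┐ │
│ │↳ → → ↑  │B│
└─┴─────────┴─┘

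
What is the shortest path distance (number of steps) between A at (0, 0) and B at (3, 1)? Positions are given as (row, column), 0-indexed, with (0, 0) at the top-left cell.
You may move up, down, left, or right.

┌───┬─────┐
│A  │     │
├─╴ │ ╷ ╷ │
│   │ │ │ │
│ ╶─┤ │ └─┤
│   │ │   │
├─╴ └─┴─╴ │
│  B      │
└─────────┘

Finding path from (0, 0) to (3, 1):
Path: (0,0) → (0,1) → (1,1) → (1,0) → (2,0) → (2,1) → (3,1)
Distance: 6 steps

Solution:

┌───┬─────┐
│A ↓│     │
├─╴ │ ╷ ╷ │
│↓ ↲│ │ │ │
│ ╶─┤ │ └─┤
│↳ ↓│ │   │
├─╴ └─┴─╴ │
│  B      │
└─────────┘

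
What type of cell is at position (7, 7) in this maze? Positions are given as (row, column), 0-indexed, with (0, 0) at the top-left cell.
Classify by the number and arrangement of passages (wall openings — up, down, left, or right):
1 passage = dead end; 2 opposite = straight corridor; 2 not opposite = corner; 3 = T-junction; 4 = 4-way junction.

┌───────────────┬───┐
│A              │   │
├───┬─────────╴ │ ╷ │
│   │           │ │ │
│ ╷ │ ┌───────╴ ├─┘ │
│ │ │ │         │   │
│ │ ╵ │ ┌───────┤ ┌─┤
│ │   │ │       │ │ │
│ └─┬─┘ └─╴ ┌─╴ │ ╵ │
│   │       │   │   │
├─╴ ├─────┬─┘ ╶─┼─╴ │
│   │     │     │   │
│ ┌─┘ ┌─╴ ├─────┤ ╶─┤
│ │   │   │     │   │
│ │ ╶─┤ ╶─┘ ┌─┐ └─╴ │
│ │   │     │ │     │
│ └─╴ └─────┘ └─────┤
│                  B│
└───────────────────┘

Checking cell at (7, 7):
Number of passages: 2
Cell type: corner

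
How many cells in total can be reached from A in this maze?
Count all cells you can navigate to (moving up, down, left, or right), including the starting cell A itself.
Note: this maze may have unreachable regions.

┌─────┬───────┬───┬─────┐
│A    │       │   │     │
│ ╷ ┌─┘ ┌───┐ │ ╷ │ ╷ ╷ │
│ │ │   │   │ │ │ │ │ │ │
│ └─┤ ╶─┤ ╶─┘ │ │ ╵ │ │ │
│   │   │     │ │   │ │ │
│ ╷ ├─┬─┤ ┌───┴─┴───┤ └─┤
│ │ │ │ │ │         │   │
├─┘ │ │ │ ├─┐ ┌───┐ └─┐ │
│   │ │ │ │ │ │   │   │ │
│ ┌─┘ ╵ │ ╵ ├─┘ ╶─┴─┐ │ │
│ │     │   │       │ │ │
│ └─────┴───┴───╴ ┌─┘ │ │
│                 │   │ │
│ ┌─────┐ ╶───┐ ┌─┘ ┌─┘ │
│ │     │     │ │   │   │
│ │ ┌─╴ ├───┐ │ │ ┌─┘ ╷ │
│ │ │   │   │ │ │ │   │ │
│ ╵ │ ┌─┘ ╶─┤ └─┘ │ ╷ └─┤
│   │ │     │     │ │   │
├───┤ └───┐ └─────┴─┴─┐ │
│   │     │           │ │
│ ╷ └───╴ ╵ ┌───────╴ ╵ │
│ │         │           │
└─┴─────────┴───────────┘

Using BFS/flood-fill to find all reachable cells from A:
Maze size: 12 × 12 = 144 total cells
26 cell(s) are walled off and cannot be reached from A.
Reachable cells: 118

Reachable region (· marks reachable cells):

┌─────┬───────┬───┬─────┐
│A · ·│       │· ·│· · ·│
│ ╷ ┌─┘ ┌───┐ │ ╷ │ ╷ ╷ │
│·│·│   │   │ │·│·│·│·│·│
│ └─┤ ╶─┤ ╶─┘ │ │ ╵ │ │ │
│· ·│   │     │·│· ·│·│·│
│ ╷ ├─┬─┤ ┌───┴─┴───┤ └─┤
│·│·│ │ │ │· · · · ·│· ·│
├─┘ │ │ │ ├─┐ ┌───┐ └─┐ │
│· ·│ │ │ │ │·│· ·│· ·│·│
│ ┌─┘ ╵ │ ╵ ├─┘ ╶─┴─┐ │ │
│·│     │   │· · · ·│·│·│
│ └─────┴───┴───╴ ┌─┘ │ │
│· · · · · · · · ·│· ·│·│
│ ┌─────┐ ╶───┐ ┌─┘ ┌─┘ │
│·│· · ·│· · ·│·│· ·│· ·│
│ │ ┌─╴ ├───┐ │ │ ┌─┘ ╷ │
│·│·│· ·│· ·│·│·│·│· ·│·│
│ ╵ │ ┌─┘ ╶─┤ └─┘ │ ╷ └─┤
│· ·│·│· · ·│· · ·│·│· ·│
├───┤ └───┐ └─────┴─┴─┐ │
│· ·│· · ·│· · · · · ·│·│
│ ╷ └───╴ ╵ ┌───────╴ ╵ │
│·│· · · · ·│· · · · · ·│
└─┴─────────┴───────────┘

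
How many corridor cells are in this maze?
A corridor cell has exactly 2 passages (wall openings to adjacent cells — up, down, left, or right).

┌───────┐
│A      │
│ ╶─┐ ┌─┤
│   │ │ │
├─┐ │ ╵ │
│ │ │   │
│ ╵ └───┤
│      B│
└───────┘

Counting cells with exactly 2 passages:
Total corridor cells: 10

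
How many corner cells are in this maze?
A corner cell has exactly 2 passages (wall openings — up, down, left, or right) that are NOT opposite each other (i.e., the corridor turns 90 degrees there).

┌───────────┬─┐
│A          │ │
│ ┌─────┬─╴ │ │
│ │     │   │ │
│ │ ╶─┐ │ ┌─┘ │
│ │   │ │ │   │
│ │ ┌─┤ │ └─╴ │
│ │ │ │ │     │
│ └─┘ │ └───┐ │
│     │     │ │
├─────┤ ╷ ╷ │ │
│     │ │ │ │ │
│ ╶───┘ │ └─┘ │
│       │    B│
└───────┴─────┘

Counting corner cells (2 non-opposite passages):
Total corners: 15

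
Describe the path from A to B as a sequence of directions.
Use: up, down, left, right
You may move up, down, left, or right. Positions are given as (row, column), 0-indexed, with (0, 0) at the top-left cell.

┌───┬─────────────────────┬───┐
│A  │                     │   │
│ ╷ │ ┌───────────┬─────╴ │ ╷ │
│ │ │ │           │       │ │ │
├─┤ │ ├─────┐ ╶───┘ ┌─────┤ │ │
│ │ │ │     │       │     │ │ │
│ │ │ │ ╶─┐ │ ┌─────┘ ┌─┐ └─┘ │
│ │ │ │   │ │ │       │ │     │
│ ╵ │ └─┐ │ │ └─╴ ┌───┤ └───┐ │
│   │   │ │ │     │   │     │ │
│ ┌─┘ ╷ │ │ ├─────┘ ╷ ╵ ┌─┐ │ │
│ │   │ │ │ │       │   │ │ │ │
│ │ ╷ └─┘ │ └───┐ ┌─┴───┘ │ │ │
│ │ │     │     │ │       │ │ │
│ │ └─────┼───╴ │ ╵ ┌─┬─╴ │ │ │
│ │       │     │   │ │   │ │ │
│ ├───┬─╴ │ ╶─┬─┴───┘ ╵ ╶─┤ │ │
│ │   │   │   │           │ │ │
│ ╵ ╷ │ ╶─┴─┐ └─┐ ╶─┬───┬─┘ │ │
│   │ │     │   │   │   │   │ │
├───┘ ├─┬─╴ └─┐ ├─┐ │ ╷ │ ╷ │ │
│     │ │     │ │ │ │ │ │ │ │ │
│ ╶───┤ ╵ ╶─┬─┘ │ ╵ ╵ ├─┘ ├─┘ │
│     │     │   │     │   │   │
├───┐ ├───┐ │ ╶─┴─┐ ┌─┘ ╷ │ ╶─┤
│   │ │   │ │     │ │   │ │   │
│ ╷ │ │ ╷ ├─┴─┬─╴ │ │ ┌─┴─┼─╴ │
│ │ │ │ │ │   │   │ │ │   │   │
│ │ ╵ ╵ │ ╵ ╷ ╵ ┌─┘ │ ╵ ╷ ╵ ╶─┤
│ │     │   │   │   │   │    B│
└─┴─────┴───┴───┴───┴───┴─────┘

Finding the path and converting it to directions:
Path through cells: (0,0) → (0,1) → (1,1) → (2,1) → (3,1) → (4,1) → (4,0) → (5,0) → (6,0) → (7,0) → (8,0) → (9,0) → (9,1) → (8,1) → (8,2) → (9,2) → (10,2) → (10,1) → (10,0) → (11,0) → (11,1) → (11,2) → (12,2) → (13,2) → (14,2) → (14,3) → (13,3) → (12,3) → (12,4) → (13,4) → (14,4) → (14,5) → (13,5) → (13,6) → (14,6) → (14,7) → (13,7) → (13,8) → (12,8) → (12,7) → (12,6) → (11,6) → (11,7) → (10,7) → (9,7) → (9,6) → (8,6) → (8,5) → (7,5) → (7,6) → (7,7) → (6,7) → (6,6) → (6,5) → (5,5) → (4,5) → (3,5) → (2,5) → (2,4) → (2,3) → (3,3) → (3,4) → (4,4) → (5,4) → (6,4) → (6,3) → (6,2) → (5,2) → (4,2) → (3,2) → (2,2) → (1,2) → (0,2) → (0,3) → (0,4) → (0,5) → (0,6) → (0,7) → (0,8) → (0,9) → (0,10) → (0,11) → (0,12) → (1,12) → (1,11) → (1,10) → (1,9) → (2,9) → (2,8) → (2,7) → (2,6) → (3,6) → (4,6) → (4,7) → (4,8) → (3,8) → (3,9) → (3,10) → (2,10) → (2,11) → (2,12) → (3,12) → (3,13) → (3,14) → (4,14) → (5,14) → (6,14) → (7,14) → (8,14) → (9,14) → (10,14) → (11,14) → (11,13) → (12,13) → (12,14) → (13,14) → (13,13) → (14,13) → (14,14)
Directions: right, down, down, down, down, left, down, down, down, down, down, right, up, right, down, down, left, left, down, right, right, down, down, down, right, up, up, right, down, down, right, up, right, down, right, up, right, up, left, left, up, right, up, up, left, up, left, up, right, right, up, left, left, up, up, up, up, left, left, down, right, down, down, down, left, left, up, up, up, up, up, up, right, right, right, right, right, right, right, right, right, right, down, left, left, left, down, left, left, left, down, down, right, right, up, right, right, up, right, right, down, right, right, down, down, down, down, down, down, down, down, left, down, right, down, left, down, right

Solution:

┌───┬─────────────────────┬───┐
│A ↓│↱ → → → → → → → → → ↓│   │
│ ╷ │ ┌───────────┬─────╴ │ ╷ │
│ │↓│↑│           │↓ ← ← ↲│ │ │
├─┤ │ ├─────┐ ╶───┘ ┌─────┤ │ │
│ │↓│↑│↓ ← ↰│↓ ← ← ↲│↱ → ↓│ │ │
│ │ │ │ ╶─┐ │ ┌─────┘ ┌─┐ └─┘ │
│ │↓│↑│↳ ↓│↑│↓│  ↱ → ↑│ │↳ → ↓│
│ ╵ │ └─┐ │ │ └─╴ ┌───┤ └───┐ │
│↓ ↲│↑  │↓│↑│↳ → ↑│   │     │↓│
│ ┌─┘ ╷ │ │ ├─────┘ ╷ ╵ ┌─┐ │ │
│↓│  ↑│ │↓│↑│       │   │ │ │↓│
│ │ ╷ └─┘ │ └───┐ ┌─┴───┘ │ │ │
│↓│ │↑ ← ↲│↑ ← ↰│ │       │ │↓│
│ │ └─────┼───╴ │ ╵ ┌─┬─╴ │ │ │
│↓│       │↱ → ↑│   │ │   │ │↓│
│ ├───┬─╴ │ ╶─┬─┴───┘ ╵ ╶─┤ │ │
│↓│↱ ↓│   │↑ ↰│           │ │↓│
│ ╵ ╷ │ ╶─┴─┐ └─┐ ╶─┬───┬─┘ │ │
│↳ ↑│↓│     │↑ ↰│   │   │   │↓│
├───┘ ├─┬─╴ └─┐ ├─┐ │ ╷ │ ╷ │ │
│↓ ← ↲│ │     │↑│ │ │ │ │ │ │↓│
│ ╶───┤ ╵ ╶─┬─┘ │ ╵ ╵ ├─┘ ├─┘ │
│↳ → ↓│     │↱ ↑│     │   │↓ ↲│
├───┐ ├───┐ │ ╶─┴─┐ ┌─┘ ╷ │ ╶─┤
│   │↓│↱ ↓│ │↑ ← ↰│ │   │ │↳ ↓│
│ ╷ │ │ ╷ ├─┴─┬─╴ │ │ ┌─┴─┼─╴ │
│ │ │↓│↑│↓│↱ ↓│↱ ↑│ │ │   │↓ ↲│
│ │ ╵ ╵ │ ╵ ╷ ╵ ┌─┘ │ ╵ ╷ ╵ ╶─┤
│ │  ↳ ↑│↳ ↑│↳ ↑│   │   │  ↳ B│
└─┴─────┴───┴───┴───┴───┴─────┘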